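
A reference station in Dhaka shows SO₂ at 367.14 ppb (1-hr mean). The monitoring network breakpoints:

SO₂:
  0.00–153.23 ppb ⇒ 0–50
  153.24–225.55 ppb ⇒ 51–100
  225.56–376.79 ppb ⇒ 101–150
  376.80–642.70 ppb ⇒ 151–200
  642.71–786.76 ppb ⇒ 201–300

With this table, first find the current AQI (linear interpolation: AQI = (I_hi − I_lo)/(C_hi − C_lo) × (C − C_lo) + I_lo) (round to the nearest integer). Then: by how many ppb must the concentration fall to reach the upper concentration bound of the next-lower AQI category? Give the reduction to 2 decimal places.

SO₂: row 225.56–376.79 (AQI 101–150). (150−101)·(367.14−225.56)/(376.79−225.56) + 101 = 49·141.58/151.23 + 101 ≈ 146.87 → 147.
Current AQI 147 is in the Unhealthy for Sensitive Groups range (101–150). The next-lower category tops out at AQI 100, whose upper concentration bound is 225.55 ppb.
Reduction needed = 367.14 − 225.55 = 141.59 ppb.

141.59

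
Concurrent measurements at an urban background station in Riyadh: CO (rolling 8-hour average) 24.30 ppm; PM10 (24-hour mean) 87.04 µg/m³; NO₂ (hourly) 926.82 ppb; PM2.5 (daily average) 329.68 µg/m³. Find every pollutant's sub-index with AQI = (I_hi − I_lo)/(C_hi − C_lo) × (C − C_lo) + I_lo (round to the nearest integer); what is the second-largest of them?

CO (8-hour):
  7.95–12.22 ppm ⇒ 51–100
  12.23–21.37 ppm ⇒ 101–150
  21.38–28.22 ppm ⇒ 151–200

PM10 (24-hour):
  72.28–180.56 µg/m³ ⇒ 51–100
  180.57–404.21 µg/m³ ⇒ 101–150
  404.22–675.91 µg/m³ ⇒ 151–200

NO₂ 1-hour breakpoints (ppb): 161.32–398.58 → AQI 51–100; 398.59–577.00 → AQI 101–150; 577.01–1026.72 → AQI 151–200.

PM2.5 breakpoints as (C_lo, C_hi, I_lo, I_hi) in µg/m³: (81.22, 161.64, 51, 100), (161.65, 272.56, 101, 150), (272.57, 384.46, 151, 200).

CO: row 21.38–28.22 (AQI 151–200). (200−151)·(24.30−21.38)/(28.22−21.38) + 151 = 49·2.92/6.84 + 151 ≈ 171.92 → 172.
PM10: 87.04 ∈ [72.28, 180.56] ↔ index [51, 100].
51 + (87.04−72.28)·(100−51)/(180.56−72.28) = 51 + 14.76·49/108.28 ≈ 57.68, so AQI = 58.
NO₂ 926.82: bracket 577.01–1026.72 → index 151–200; slope 49/449.71, offset 349.81.
AQI = 151 + 49/449.71·349.81 ≈ 189.11 ⇒ 189.
PM2.5: 329.68 lies in 272.57–384.46, so I_lo=151, I_hi=200, C_lo=272.57, C_hi=384.46.
(200−151)/(384.46−272.57) × (329.68−272.57) + 151 = 49/111.89 × 57.11 + 151 ≈ 176.01 → 176.
Sub-indices: CO→172, PM10→58, NO₂→189, PM2.5→176. Ranked high→low: 189, 176, 172, 58. Second-highest sub-index = 176.

176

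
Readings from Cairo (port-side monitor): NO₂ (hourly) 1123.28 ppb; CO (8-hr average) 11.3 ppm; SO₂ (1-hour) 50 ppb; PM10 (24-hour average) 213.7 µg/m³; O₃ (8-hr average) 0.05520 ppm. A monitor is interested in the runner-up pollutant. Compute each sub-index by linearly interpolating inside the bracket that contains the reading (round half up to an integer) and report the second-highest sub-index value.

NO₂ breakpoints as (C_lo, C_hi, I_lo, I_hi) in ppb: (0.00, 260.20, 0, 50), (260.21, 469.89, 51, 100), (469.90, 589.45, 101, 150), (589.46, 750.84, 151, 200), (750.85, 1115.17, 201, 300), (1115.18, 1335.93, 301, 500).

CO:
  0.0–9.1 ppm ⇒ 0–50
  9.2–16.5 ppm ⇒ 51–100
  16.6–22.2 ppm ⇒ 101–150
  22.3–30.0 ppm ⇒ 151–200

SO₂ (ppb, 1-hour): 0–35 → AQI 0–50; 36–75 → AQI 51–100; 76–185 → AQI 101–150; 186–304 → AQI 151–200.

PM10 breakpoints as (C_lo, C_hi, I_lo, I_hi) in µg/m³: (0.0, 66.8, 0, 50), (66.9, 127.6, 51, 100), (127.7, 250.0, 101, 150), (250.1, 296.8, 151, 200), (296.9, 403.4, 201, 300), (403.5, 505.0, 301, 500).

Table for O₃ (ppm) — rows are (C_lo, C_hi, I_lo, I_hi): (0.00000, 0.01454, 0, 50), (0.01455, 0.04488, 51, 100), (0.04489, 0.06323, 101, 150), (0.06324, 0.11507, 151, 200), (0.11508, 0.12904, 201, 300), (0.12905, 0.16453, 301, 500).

135

NO₂: row 1115.18–1335.93 (AQI 301–500). (500−301)·(1123.28−1115.18)/(1335.93−1115.18) + 301 = 199·8.10/220.75 + 301 ≈ 308.30 → 308.
CO: row 9.2–16.5 (AQI 51–100). (100−51)·(11.3−9.2)/(16.5−9.2) + 51 = 49·2.1/7.3 + 51 ≈ 65.10 → 65.
SO₂: 50 lies in 36–75, so I_lo=51, I_hi=100, C_lo=36, C_hi=75.
(100−51)/(75−36) × (50−36) + 51 = 49/39 × 14 + 51 ≈ 68.59 → 69.
PM10: 213.7 lies in 127.7–250.0, so I_lo=101, I_hi=150, C_lo=127.7, C_hi=250.0.
(150−101)/(250.0−127.7) × (213.7−127.7) + 101 = 49/122.3 × 86.0 + 101 ≈ 135.46 → 135.
O₃: 0.05520 lies in 0.04489–0.06323, so I_lo=101, I_hi=150, C_lo=0.04489, C_hi=0.06323.
(150−101)/(0.06323−0.04489) × (0.05520−0.04489) + 101 = 49/0.01834 × 0.01031 + 101 ≈ 128.55 → 129.
Sub-indices: NO₂→308, CO→65, SO₂→69, PM10→135, O₃→129. Ranked high→low: 308, 135, 129, 69, 65. Second-highest sub-index = 135.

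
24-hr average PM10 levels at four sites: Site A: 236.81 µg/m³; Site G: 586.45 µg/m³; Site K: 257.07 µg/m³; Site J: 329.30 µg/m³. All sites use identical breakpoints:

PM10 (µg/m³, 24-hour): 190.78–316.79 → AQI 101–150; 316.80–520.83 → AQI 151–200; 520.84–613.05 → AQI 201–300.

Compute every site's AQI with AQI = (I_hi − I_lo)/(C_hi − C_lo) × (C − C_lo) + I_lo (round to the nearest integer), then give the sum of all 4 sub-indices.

671

Site A: 236.81 ∈ [190.78, 316.79] ↔ index [101, 150].
101 + (236.81−190.78)·(150−101)/(316.79−190.78) = 101 + 46.03·49/126.01 ≈ 118.90, so AQI = 119.
Site G: 586.45 lies in 520.84–613.05, so I_lo=201, I_hi=300, C_lo=520.84, C_hi=613.05.
(300−201)/(613.05−520.84) × (586.45−520.84) + 201 = 99/92.21 × 65.61 + 201 ≈ 271.44 → 271.
Site K 257.07: bracket 190.78–316.79 → index 101–150; slope 49/126.01, offset 66.29.
AQI = 101 + 49/126.01·66.29 ≈ 126.78 ⇒ 127.
Site J 329.30: bracket 316.80–520.83 → index 151–200; slope 49/204.03, offset 12.50.
AQI = 151 + 49/204.03·12.50 ≈ 154.00 ⇒ 154.
AQIs: Site A=119, Site G=271, Site K=127, Site J=154. Sum = 119 + 271 + 127 + 154 = 671.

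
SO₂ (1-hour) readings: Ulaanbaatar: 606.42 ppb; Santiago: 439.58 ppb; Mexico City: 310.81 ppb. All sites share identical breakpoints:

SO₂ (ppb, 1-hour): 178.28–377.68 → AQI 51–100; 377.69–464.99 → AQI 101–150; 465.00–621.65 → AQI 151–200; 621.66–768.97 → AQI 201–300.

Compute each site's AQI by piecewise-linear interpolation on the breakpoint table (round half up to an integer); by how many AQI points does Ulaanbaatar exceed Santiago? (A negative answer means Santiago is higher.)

Ulaanbaatar: row 465.00–621.65 (AQI 151–200). (200−151)·(606.42−465.00)/(621.65−465.00) + 151 = 49·141.42/156.65 + 151 ≈ 195.24 → 195.
Santiago: 439.58 lies in 377.69–464.99, so I_lo=101, I_hi=150, C_lo=377.69, C_hi=464.99.
(150−101)/(464.99−377.69) × (439.58−377.69) + 101 = 49/87.30 × 61.89 + 101 ≈ 135.74 → 136.
Mexico City: 310.81 lies in 178.28–377.68, so I_lo=51, I_hi=100, C_lo=178.28, C_hi=377.68.
(100−51)/(377.68−178.28) × (310.81−178.28) + 51 = 49/199.40 × 132.53 + 51 ≈ 83.57 → 84.
AQIs: Ulaanbaatar=195, Santiago=136, Mexico City=84. Ulaanbaatar (195) − Santiago (136) = 59.

59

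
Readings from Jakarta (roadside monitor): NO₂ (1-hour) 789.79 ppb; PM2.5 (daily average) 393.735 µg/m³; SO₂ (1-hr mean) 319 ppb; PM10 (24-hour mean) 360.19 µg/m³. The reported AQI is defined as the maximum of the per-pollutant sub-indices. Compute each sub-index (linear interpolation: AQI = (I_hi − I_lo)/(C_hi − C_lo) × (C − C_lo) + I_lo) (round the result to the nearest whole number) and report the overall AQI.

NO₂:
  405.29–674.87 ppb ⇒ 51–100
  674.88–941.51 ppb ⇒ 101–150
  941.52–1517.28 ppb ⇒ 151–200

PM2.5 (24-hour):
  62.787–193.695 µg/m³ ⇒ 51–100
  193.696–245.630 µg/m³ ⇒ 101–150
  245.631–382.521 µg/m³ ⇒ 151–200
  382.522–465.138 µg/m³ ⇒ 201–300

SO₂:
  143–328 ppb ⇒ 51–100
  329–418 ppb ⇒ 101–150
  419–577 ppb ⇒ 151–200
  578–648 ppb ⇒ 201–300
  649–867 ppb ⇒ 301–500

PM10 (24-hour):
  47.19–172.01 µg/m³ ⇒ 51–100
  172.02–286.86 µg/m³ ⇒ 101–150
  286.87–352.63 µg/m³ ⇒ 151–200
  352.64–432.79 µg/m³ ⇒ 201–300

NO₂ 789.79: bracket 674.88–941.51 → index 101–150; slope 49/266.63, offset 114.91.
AQI = 101 + 49/266.63·114.91 ≈ 122.12 ⇒ 122.
PM2.5: row 382.522–465.138 (AQI 201–300). (300−201)·(393.735−382.522)/(465.138−382.522) + 201 = 99·11.213/82.616 + 201 ≈ 214.44 → 214.
SO₂: 319 ∈ [143, 328] ↔ index [51, 100].
51 + (319−143)·(100−51)/(328−143) = 51 + 176·49/185 ≈ 97.62, so AQI = 98.
PM10 360.19: bracket 352.64–432.79 → index 201–300; slope 99/80.15, offset 7.55.
AQI = 201 + 99/80.15·7.55 ≈ 210.33 ⇒ 210.
Sub-indices: NO₂→122, PM2.5→214, SO₂→98, PM10→210. Overall AQI = max = 214; dominant pollutant is PM2.5.

214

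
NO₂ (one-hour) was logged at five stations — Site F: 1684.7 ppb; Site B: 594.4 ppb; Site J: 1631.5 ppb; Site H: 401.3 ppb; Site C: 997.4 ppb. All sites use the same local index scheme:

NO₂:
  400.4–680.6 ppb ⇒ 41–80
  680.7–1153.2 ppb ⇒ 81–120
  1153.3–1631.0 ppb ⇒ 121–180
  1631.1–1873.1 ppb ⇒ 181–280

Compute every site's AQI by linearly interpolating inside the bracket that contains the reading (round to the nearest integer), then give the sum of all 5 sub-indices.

600

Site F 1684.7: bracket 1631.1–1873.1 → index 181–280; slope 99/242.0, offset 53.6.
AQI = 181 + 99/242.0·53.6 ≈ 202.93 ⇒ 203.
Site B 594.4: bracket 400.4–680.6 → index 41–80; slope 39/280.2, offset 194.0.
AQI = 41 + 39/280.2·194.0 ≈ 68.00 ⇒ 68.
Site J: 1631.5 lies in 1631.1–1873.1, so I_lo=181, I_hi=280, C_lo=1631.1, C_hi=1873.1.
(280−181)/(1873.1−1631.1) × (1631.5−1631.1) + 181 = 99/242.0 × 0.4 + 181 ≈ 181.16 → 181.
Site H 401.3: bracket 400.4–680.6 → index 41–80; slope 39/280.2, offset 0.9.
AQI = 41 + 39/280.2·0.9 ≈ 41.13 ⇒ 41.
Site C: 997.4 lies in 680.7–1153.2, so I_lo=81, I_hi=120, C_lo=680.7, C_hi=1153.2.
(120−81)/(1153.2−680.7) × (997.4−680.7) + 81 = 39/472.5 × 316.7 + 81 ≈ 107.14 → 107.
AQIs: Site F=203, Site B=68, Site J=181, Site H=41, Site C=107. Sum = 203 + 68 + 181 + 41 + 107 = 600.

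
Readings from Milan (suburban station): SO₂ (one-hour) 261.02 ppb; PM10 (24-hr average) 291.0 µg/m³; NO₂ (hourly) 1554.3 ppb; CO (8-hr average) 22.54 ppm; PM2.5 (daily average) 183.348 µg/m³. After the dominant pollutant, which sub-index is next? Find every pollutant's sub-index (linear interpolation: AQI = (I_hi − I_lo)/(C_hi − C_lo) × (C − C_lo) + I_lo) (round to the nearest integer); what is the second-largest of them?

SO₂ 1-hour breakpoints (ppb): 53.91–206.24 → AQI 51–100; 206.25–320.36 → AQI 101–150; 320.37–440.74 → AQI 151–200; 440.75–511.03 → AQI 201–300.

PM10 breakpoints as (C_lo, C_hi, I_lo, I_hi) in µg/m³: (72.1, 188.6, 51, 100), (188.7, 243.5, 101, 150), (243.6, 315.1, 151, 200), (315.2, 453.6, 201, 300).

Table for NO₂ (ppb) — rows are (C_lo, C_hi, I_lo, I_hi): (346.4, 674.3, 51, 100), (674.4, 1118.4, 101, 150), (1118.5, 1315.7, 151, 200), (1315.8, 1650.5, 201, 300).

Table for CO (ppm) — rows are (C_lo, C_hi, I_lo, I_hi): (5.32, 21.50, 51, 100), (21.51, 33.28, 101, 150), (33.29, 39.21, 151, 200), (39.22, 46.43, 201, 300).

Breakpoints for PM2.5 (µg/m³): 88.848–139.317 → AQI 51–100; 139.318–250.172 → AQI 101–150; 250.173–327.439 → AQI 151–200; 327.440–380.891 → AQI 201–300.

183

SO₂ 261.02: bracket 206.25–320.36 → index 101–150; slope 49/114.11, offset 54.77.
AQI = 101 + 49/114.11·54.77 ≈ 124.52 ⇒ 125.
PM10: 291.0 ∈ [243.6, 315.1] ↔ index [151, 200].
151 + (291.0−243.6)·(200−151)/(315.1−243.6) = 151 + 47.4·49/71.5 ≈ 183.48, so AQI = 183.
NO₂ 1554.3: bracket 1315.8–1650.5 → index 201–300; slope 99/334.7, offset 238.5.
AQI = 201 + 99/334.7·238.5 ≈ 271.55 ⇒ 272.
CO: 22.54 lies in 21.51–33.28, so I_lo=101, I_hi=150, C_lo=21.51, C_hi=33.28.
(150−101)/(33.28−21.51) × (22.54−21.51) + 101 = 49/11.77 × 1.03 + 101 ≈ 105.29 → 105.
PM2.5: 183.348 lies in 139.318–250.172, so I_lo=101, I_hi=150, C_lo=139.318, C_hi=250.172.
(150−101)/(250.172−139.318) × (183.348−139.318) + 101 = 49/110.854 × 44.030 + 101 ≈ 120.46 → 120.
Sub-indices: SO₂→125, PM10→183, NO₂→272, CO→105, PM2.5→120. Ranked high→low: 272, 183, 125, 120, 105. Second-highest sub-index = 183.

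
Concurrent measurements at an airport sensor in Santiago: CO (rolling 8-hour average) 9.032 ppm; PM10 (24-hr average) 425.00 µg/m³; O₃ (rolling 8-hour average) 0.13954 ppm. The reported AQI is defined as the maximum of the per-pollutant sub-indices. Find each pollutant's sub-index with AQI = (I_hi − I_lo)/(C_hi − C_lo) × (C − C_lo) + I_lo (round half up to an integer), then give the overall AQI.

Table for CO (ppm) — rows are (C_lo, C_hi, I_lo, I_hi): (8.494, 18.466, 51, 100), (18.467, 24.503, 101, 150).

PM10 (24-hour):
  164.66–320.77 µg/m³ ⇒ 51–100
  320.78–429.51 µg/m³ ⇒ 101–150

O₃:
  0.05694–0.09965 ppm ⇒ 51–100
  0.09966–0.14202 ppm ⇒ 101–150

CO 9.032: bracket 8.494–18.466 → index 51–100; slope 49/9.972, offset 0.538.
AQI = 51 + 49/9.972·0.538 ≈ 53.64 ⇒ 54.
PM10 425.00: bracket 320.78–429.51 → index 101–150; slope 49/108.73, offset 104.22.
AQI = 101 + 49/108.73·104.22 ≈ 147.97 ⇒ 148.
O₃: 0.13954 lies in 0.09966–0.14202, so I_lo=101, I_hi=150, C_lo=0.09966, C_hi=0.14202.
(150−101)/(0.14202−0.09966) × (0.13954−0.09966) + 101 = 49/0.04236 × 0.03988 + 101 ≈ 147.13 → 147.
Sub-indices: CO→54, PM10→148, O₃→147. Overall AQI = max = 148; dominant pollutant is PM10.

148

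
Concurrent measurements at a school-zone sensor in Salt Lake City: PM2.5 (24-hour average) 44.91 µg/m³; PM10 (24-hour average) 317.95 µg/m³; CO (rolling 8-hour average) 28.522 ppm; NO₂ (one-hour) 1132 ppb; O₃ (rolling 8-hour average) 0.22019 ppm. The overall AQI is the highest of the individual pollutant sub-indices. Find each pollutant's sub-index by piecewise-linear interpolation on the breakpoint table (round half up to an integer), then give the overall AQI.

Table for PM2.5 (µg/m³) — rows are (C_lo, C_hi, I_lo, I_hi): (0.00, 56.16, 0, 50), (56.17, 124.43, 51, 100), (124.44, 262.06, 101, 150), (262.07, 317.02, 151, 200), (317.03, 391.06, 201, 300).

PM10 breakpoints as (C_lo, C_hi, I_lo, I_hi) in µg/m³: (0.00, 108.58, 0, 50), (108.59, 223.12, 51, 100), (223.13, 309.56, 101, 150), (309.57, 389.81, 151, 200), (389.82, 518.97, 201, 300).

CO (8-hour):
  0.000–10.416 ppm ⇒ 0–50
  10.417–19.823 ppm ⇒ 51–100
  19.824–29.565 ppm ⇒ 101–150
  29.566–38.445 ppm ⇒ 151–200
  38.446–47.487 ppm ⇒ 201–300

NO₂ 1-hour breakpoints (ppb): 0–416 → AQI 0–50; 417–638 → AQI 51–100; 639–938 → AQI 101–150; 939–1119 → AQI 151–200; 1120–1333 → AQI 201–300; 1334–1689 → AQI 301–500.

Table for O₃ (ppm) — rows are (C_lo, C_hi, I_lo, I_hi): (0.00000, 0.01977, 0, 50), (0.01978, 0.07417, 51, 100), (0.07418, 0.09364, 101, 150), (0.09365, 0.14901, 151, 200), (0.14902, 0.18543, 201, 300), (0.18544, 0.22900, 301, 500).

460

PM2.5 44.91: bracket 0.00–56.16 → index 0–50; slope 50/56.16, offset 44.91.
AQI = 0 + 50/56.16·44.91 ≈ 39.98 ⇒ 40.
PM10: 317.95 lies in 309.57–389.81, so I_lo=151, I_hi=200, C_lo=309.57, C_hi=389.81.
(200−151)/(389.81−309.57) × (317.95−309.57) + 151 = 49/80.24 × 8.38 + 151 ≈ 156.12 → 156.
CO 28.522: bracket 19.824–29.565 → index 101–150; slope 49/9.741, offset 8.698.
AQI = 101 + 49/9.741·8.698 ≈ 144.75 ⇒ 145.
NO₂: 1132 lies in 1120–1333, so I_lo=201, I_hi=300, C_lo=1120, C_hi=1333.
(300−201)/(1333−1120) × (1132−1120) + 201 = 99/213 × 12 + 201 ≈ 206.58 → 207.
O₃ 0.22019: bracket 0.18544–0.22900 → index 301–500; slope 199/0.04356, offset 0.03475.
AQI = 301 + 199/0.04356·0.03475 ≈ 459.75 ⇒ 460.
Sub-indices: PM2.5→40, PM10→156, CO→145, NO₂→207, O₃→460. Overall AQI = max = 460; dominant pollutant is O₃.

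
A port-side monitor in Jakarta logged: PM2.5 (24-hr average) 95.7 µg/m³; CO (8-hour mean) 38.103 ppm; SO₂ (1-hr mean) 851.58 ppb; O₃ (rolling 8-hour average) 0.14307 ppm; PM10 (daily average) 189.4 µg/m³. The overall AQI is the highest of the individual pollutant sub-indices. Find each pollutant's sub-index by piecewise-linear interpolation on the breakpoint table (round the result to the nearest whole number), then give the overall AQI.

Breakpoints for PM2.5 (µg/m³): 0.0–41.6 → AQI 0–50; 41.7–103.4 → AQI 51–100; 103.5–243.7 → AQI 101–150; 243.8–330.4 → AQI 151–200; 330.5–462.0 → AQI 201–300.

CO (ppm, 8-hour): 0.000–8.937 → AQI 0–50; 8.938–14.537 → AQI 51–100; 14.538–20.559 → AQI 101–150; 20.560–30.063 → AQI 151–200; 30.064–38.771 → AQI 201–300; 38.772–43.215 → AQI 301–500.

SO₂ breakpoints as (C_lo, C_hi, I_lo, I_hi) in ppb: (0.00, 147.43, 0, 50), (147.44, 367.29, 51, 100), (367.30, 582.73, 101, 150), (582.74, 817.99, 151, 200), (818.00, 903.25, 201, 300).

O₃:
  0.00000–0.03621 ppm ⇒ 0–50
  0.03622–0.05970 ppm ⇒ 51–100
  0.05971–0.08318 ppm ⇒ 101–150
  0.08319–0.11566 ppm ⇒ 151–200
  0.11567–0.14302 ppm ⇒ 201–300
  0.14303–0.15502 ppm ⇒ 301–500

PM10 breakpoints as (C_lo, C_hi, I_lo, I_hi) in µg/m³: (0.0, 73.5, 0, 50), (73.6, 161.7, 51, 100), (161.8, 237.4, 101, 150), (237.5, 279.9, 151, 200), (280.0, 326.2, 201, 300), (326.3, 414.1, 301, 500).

302

PM2.5 95.7: bracket 41.7–103.4 → index 51–100; slope 49/61.7, offset 54.0.
AQI = 51 + 49/61.7·54.0 ≈ 93.88 ⇒ 94.
CO: 38.103 lies in 30.064–38.771, so I_lo=201, I_hi=300, C_lo=30.064, C_hi=38.771.
(300−201)/(38.771−30.064) × (38.103−30.064) + 201 = 99/8.707 × 8.039 + 201 ≈ 292.40 → 292.
SO₂ 851.58: bracket 818.00–903.25 → index 201–300; slope 99/85.25, offset 33.58.
AQI = 201 + 99/85.25·33.58 ≈ 240.00 ⇒ 240.
O₃: 0.14307 ∈ [0.14303, 0.15502] ↔ index [301, 500].
301 + (0.14307−0.14303)·(500−301)/(0.15502−0.14303) = 301 + 0.00004·199/0.01199 ≈ 301.66, so AQI = 302.
PM10: 189.4 lies in 161.8–237.4, so I_lo=101, I_hi=150, C_lo=161.8, C_hi=237.4.
(150−101)/(237.4−161.8) × (189.4−161.8) + 101 = 49/75.6 × 27.6 + 101 ≈ 118.89 → 119.
Sub-indices: PM2.5→94, CO→292, SO₂→240, O₃→302, PM10→119. Overall AQI = max = 302; dominant pollutant is O₃.
AQI 302: Hazardous.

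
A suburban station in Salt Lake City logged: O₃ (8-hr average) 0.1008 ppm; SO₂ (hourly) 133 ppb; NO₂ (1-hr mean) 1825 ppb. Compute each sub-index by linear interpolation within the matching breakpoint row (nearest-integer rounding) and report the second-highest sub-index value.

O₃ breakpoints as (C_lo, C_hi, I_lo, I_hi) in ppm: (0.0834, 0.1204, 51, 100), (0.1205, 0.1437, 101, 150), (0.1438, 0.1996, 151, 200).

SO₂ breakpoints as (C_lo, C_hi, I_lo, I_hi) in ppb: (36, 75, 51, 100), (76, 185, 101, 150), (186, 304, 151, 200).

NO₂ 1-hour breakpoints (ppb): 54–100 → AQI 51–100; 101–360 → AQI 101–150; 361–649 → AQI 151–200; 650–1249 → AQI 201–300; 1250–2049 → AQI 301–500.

O₃: 0.1008 lies in 0.0834–0.1204, so I_lo=51, I_hi=100, C_lo=0.0834, C_hi=0.1204.
(100−51)/(0.1204−0.0834) × (0.1008−0.0834) + 51 = 49/0.0370 × 0.0174 + 51 ≈ 74.04 → 74.
SO₂: 133 lies in 76–185, so I_lo=101, I_hi=150, C_lo=76, C_hi=185.
(150−101)/(185−76) × (133−76) + 101 = 49/109 × 57 + 101 ≈ 126.62 → 127.
NO₂: 1825 lies in 1250–2049, so I_lo=301, I_hi=500, C_lo=1250, C_hi=2049.
(500−301)/(2049−1250) × (1825−1250) + 301 = 199/799 × 575 + 301 ≈ 444.21 → 444.
Sub-indices: O₃→74, SO₂→127, NO₂→444. Ranked high→low: 444, 127, 74. Second-highest sub-index = 127.

127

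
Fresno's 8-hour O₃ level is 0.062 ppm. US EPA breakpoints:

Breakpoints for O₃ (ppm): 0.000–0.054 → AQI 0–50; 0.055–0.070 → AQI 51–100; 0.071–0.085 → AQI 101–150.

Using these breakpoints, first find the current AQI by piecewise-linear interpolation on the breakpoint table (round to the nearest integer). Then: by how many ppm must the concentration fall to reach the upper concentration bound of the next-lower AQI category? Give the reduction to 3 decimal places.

O₃: row 0.055–0.070 (AQI 51–100). (100−51)·(0.062−0.055)/(0.070−0.055) + 51 = 49·0.007/0.015 + 51 ≈ 73.87 → 74.
Current AQI 74 is in the Moderate range (51–100). The next-lower category tops out at AQI 50, whose upper concentration bound is 0.054 ppm.
Reduction needed = 0.062 − 0.054 = 0.008 ppm.

0.008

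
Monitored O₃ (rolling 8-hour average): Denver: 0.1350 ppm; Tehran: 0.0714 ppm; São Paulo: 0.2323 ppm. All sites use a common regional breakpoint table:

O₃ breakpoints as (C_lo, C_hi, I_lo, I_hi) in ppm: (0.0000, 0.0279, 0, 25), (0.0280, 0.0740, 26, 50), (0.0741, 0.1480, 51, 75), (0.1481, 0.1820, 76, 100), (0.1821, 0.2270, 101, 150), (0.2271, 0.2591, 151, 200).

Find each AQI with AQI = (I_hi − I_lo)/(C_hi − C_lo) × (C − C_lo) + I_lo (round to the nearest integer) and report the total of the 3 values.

279

Denver 0.1350: bracket 0.0741–0.1480 → index 51–75; slope 24/0.0739, offset 0.0609.
AQI = 51 + 24/0.0739·0.0609 ≈ 70.78 ⇒ 71.
Tehran: 0.0714 ∈ [0.0280, 0.0740] ↔ index [26, 50].
26 + (0.0714−0.0280)·(50−26)/(0.0740−0.0280) = 26 + 0.0434·24/0.0460 ≈ 48.64, so AQI = 49.
São Paulo: row 0.2271–0.2591 (AQI 151–200). (200−151)·(0.2323−0.2271)/(0.2591−0.2271) + 151 = 49·0.0052/0.0320 + 151 ≈ 158.96 → 159.
AQIs: Denver=71, Tehran=49, São Paulo=159. Sum = 71 + 49 + 159 = 279.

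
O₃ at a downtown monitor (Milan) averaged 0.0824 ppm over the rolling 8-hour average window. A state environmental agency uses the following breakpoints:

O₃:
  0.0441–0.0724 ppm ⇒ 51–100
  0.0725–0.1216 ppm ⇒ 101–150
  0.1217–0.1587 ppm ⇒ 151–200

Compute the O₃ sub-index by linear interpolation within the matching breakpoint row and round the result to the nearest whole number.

111

O₃ 0.0824: bracket 0.0725–0.1216 → index 101–150; slope 49/0.0491, offset 0.0099.
AQI = 101 + 49/0.0491·0.0099 ≈ 110.88 ⇒ 111.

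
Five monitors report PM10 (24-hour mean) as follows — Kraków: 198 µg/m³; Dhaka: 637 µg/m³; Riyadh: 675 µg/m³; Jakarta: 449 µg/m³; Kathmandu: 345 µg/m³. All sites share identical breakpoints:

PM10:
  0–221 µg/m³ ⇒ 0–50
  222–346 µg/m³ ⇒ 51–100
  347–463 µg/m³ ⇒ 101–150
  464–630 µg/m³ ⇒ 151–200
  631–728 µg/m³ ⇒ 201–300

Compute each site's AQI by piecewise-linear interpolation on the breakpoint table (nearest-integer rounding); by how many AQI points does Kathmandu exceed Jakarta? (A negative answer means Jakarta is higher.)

Kraków 198: bracket 0–221 → index 0–50; slope 50/221, offset 198.
AQI = 0 + 50/221·198 ≈ 44.80 ⇒ 45.
Dhaka 637: bracket 631–728 → index 201–300; slope 99/97, offset 6.
AQI = 201 + 99/97·6 ≈ 207.12 ⇒ 207.
Riyadh: 675 lies in 631–728, so I_lo=201, I_hi=300, C_lo=631, C_hi=728.
(300−201)/(728−631) × (675−631) + 201 = 99/97 × 44 + 201 ≈ 245.91 → 246.
Jakarta: 449 lies in 347–463, so I_lo=101, I_hi=150, C_lo=347, C_hi=463.
(150−101)/(463−347) × (449−347) + 101 = 49/116 × 102 + 101 ≈ 144.09 → 144.
Kathmandu: 345 lies in 222–346, so I_lo=51, I_hi=100, C_lo=222, C_hi=346.
(100−51)/(346−222) × (345−222) + 51 = 49/124 × 123 + 51 ≈ 99.60 → 100.
AQIs: Kraków=45, Dhaka=207, Riyadh=246, Jakarta=144, Kathmandu=100. Kathmandu (100) − Jakarta (144) = -44.

-44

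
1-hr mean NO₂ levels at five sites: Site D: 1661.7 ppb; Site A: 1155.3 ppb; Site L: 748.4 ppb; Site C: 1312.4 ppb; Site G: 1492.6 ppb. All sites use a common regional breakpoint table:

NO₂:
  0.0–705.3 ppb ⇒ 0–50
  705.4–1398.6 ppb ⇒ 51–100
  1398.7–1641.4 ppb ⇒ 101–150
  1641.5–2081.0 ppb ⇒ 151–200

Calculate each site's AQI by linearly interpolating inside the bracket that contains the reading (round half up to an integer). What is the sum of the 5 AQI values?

Site D: row 1641.5–2081.0 (AQI 151–200). (200−151)·(1661.7−1641.5)/(2081.0−1641.5) + 151 = 49·20.2/439.5 + 151 ≈ 153.25 → 153.
Site A: row 705.4–1398.6 (AQI 51–100). (100−51)·(1155.3−705.4)/(1398.6−705.4) + 51 = 49·449.9/693.2 + 51 ≈ 82.80 → 83.
Site L 748.4: bracket 705.4–1398.6 → index 51–100; slope 49/693.2, offset 43.0.
AQI = 51 + 49/693.2·43.0 ≈ 54.04 ⇒ 54.
Site C 1312.4: bracket 705.4–1398.6 → index 51–100; slope 49/693.2, offset 607.0.
AQI = 51 + 49/693.2·607.0 ≈ 93.91 ⇒ 94.
Site G: 1492.6 ∈ [1398.7, 1641.4] ↔ index [101, 150].
101 + (1492.6−1398.7)·(150−101)/(1641.4−1398.7) = 101 + 93.9·49/242.7 ≈ 119.96, so AQI = 120.
AQIs: Site D=153, Site A=83, Site L=54, Site C=94, Site G=120. Sum = 153 + 83 + 54 + 94 + 120 = 504.

504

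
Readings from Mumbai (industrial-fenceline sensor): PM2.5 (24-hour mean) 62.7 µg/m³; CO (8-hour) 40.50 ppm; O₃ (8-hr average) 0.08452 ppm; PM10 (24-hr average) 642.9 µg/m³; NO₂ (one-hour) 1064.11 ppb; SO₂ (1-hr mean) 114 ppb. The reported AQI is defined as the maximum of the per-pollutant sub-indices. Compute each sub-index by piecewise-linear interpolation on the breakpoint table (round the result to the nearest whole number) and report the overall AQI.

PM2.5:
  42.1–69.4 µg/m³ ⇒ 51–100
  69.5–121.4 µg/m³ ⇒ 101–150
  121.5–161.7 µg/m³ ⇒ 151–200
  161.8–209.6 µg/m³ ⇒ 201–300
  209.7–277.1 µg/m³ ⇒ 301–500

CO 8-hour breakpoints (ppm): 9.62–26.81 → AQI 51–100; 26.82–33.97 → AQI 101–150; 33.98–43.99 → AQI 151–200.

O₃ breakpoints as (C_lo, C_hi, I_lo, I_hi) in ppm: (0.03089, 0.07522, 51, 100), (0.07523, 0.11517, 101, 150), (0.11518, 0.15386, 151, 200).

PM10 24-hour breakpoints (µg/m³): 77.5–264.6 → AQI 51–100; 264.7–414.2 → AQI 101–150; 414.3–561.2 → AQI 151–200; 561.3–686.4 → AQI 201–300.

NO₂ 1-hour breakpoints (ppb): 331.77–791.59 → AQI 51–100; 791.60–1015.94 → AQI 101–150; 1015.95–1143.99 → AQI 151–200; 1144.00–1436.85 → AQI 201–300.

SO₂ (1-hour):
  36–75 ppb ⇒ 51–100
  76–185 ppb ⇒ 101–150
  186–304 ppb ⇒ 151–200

PM2.5: 62.7 ∈ [42.1, 69.4] ↔ index [51, 100].
51 + (62.7−42.1)·(100−51)/(69.4−42.1) = 51 + 20.6·49/27.3 ≈ 87.97, so AQI = 88.
CO: 40.50 lies in 33.98–43.99, so I_lo=151, I_hi=200, C_lo=33.98, C_hi=43.99.
(200−151)/(43.99−33.98) × (40.50−33.98) + 151 = 49/10.01 × 6.52 + 151 ≈ 182.92 → 183.
O₃: 0.08452 lies in 0.07523–0.11517, so I_lo=101, I_hi=150, C_lo=0.07523, C_hi=0.11517.
(150−101)/(0.11517−0.07523) × (0.08452−0.07523) + 101 = 49/0.03994 × 0.00929 + 101 ≈ 112.40 → 112.
PM10 642.9: bracket 561.3–686.4 → index 201–300; slope 99/125.1, offset 81.6.
AQI = 201 + 99/125.1·81.6 ≈ 265.58 ⇒ 266.
NO₂: row 1015.95–1143.99 (AQI 151–200). (200−151)·(1064.11−1015.95)/(1143.99−1015.95) + 151 = 49·48.16/128.04 + 151 ≈ 169.43 → 169.
SO₂: 114 lies in 76–185, so I_lo=101, I_hi=150, C_lo=76, C_hi=185.
(150−101)/(185−76) × (114−76) + 101 = 49/109 × 38 + 101 ≈ 118.08 → 118.
Sub-indices: PM2.5→88, CO→183, O₃→112, PM10→266, NO₂→169, SO₂→118. Overall AQI = max = 266; dominant pollutant is PM10.

266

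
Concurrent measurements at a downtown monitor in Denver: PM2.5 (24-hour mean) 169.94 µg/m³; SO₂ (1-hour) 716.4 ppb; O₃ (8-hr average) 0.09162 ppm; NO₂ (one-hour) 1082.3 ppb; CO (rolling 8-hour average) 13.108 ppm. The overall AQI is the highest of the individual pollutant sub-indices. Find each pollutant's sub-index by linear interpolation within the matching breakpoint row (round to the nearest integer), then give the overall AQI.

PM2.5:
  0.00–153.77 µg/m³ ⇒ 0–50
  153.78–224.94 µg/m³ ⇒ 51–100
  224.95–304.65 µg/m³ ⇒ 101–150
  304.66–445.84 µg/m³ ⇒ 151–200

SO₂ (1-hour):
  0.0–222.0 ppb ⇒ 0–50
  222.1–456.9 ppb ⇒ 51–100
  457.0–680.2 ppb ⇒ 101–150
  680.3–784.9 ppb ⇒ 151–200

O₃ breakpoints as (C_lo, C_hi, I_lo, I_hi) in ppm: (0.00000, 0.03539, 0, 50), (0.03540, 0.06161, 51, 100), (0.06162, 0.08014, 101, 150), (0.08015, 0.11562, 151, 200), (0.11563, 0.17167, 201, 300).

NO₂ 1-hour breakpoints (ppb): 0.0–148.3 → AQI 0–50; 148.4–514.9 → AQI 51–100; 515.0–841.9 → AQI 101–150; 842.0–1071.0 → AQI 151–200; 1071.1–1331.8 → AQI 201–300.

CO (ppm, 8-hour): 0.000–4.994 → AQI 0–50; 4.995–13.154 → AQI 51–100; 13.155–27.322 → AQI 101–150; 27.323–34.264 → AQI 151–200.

205

PM2.5: 169.94 ∈ [153.78, 224.94] ↔ index [51, 100].
51 + (169.94−153.78)·(100−51)/(224.94−153.78) = 51 + 16.16·49/71.16 ≈ 62.13, so AQI = 62.
SO₂ 716.4: bracket 680.3–784.9 → index 151–200; slope 49/104.6, offset 36.1.
AQI = 151 + 49/104.6·36.1 ≈ 167.91 ⇒ 168.
O₃: row 0.08015–0.11562 (AQI 151–200). (200−151)·(0.09162−0.08015)/(0.11562−0.08015) + 151 = 49·0.01147/0.03547 + 151 ≈ 166.85 → 167.
NO₂: 1082.3 lies in 1071.1–1331.8, so I_lo=201, I_hi=300, C_lo=1071.1, C_hi=1331.8.
(300−201)/(1331.8−1071.1) × (1082.3−1071.1) + 201 = 99/260.7 × 11.2 + 201 ≈ 205.25 → 205.
CO: 13.108 ∈ [4.995, 13.154] ↔ index [51, 100].
51 + (13.108−4.995)·(100−51)/(13.154−4.995) = 51 + 8.113·49/8.159 ≈ 99.72, so AQI = 100.
Sub-indices: PM2.5→62, SO₂→168, O₃→167, NO₂→205, CO→100. Overall AQI = max = 205; dominant pollutant is NO₂.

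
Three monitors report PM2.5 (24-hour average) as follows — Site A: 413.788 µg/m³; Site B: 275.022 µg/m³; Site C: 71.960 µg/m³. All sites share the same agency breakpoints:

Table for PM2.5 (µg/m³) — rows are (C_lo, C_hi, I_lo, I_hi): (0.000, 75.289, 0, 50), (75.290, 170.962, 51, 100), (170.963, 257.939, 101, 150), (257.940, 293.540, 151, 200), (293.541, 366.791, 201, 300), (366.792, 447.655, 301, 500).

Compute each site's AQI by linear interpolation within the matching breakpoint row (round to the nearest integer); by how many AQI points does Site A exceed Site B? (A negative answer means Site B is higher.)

Site A 413.788: bracket 366.792–447.655 → index 301–500; slope 199/80.863, offset 46.996.
AQI = 301 + 199/80.863·46.996 ≈ 416.65 ⇒ 417.
Site B: 275.022 ∈ [257.940, 293.540] ↔ index [151, 200].
151 + (275.022−257.940)·(200−151)/(293.540−257.940) = 151 + 17.082·49/35.600 ≈ 174.51, so AQI = 175.
Site C: 71.960 lies in 0.000–75.289, so I_lo=0, I_hi=50, C_lo=0.000, C_hi=75.289.
(50−0)/(75.289−0.000) × (71.960−0.000) + 0 = 50/75.289 × 71.960 + 0 ≈ 47.79 → 48.
AQIs: Site A=417, Site B=175, Site C=48. Site A (417) − Site B (175) = 242.

242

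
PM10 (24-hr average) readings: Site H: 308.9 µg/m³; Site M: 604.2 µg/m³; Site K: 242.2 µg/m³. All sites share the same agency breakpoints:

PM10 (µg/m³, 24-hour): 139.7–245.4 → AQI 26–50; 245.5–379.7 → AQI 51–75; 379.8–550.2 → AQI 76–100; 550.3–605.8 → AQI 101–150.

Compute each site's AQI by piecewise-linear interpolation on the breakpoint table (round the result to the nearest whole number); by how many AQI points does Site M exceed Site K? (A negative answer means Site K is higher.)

100

Site H: row 245.5–379.7 (AQI 51–75). (75−51)·(308.9−245.5)/(379.7−245.5) + 51 = 24·63.4/134.2 + 51 ≈ 62.34 → 62.
Site M: 604.2 ∈ [550.3, 605.8] ↔ index [101, 150].
101 + (604.2−550.3)·(150−101)/(605.8−550.3) = 101 + 53.9·49/55.5 ≈ 148.59, so AQI = 149.
Site K: row 139.7–245.4 (AQI 26–50). (50−26)·(242.2−139.7)/(245.4−139.7) + 26 = 24·102.5/105.7 + 26 ≈ 49.27 → 49.
AQIs: Site H=62, Site M=149, Site K=49. Site M (149) − Site K (49) = 100.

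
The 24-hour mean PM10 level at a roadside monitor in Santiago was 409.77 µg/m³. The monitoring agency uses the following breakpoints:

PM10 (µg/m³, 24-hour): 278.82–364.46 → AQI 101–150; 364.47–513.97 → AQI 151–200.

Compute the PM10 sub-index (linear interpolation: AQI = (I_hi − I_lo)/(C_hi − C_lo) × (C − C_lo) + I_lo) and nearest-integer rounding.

166

PM10: 409.77 ∈ [364.47, 513.97] ↔ index [151, 200].
151 + (409.77−364.47)·(200−151)/(513.97−364.47) = 151 + 45.30·49/149.50 ≈ 165.85, so AQI = 166.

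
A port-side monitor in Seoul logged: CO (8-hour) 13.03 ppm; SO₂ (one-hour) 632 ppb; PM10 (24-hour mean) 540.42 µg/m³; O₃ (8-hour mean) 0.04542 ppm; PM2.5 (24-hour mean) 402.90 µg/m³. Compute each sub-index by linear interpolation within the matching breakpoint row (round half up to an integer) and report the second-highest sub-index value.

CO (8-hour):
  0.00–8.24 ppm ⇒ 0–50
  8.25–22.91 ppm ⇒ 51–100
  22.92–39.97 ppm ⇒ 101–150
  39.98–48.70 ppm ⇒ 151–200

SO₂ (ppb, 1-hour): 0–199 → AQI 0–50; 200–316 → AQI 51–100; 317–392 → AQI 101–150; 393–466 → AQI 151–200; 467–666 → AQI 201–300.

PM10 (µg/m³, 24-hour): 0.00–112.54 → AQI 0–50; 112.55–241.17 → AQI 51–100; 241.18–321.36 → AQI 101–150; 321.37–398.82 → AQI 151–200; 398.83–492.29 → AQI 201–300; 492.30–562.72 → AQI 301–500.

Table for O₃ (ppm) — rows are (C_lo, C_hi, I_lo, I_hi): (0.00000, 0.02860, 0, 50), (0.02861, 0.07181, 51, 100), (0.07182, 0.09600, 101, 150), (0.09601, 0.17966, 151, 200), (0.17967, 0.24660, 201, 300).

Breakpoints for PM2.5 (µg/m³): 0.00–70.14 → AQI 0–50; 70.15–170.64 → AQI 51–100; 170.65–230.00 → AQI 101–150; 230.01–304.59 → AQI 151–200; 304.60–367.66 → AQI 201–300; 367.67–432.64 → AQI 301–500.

CO: 13.03 ∈ [8.25, 22.91] ↔ index [51, 100].
51 + (13.03−8.25)·(100−51)/(22.91−8.25) = 51 + 4.78·49/14.66 ≈ 66.98, so AQI = 67.
SO₂: 632 lies in 467–666, so I_lo=201, I_hi=300, C_lo=467, C_hi=666.
(300−201)/(666−467) × (632−467) + 201 = 99/199 × 165 + 201 ≈ 283.09 → 283.
PM10: 540.42 ∈ [492.30, 562.72] ↔ index [301, 500].
301 + (540.42−492.30)·(500−301)/(562.72−492.30) = 301 + 48.12·199/70.42 ≈ 436.98, so AQI = 437.
O₃: 0.04542 lies in 0.02861–0.07181, so I_lo=51, I_hi=100, C_lo=0.02861, C_hi=0.07181.
(100−51)/(0.07181−0.02861) × (0.04542−0.02861) + 51 = 49/0.04320 × 0.01681 + 51 ≈ 70.07 → 70.
PM2.5: 402.90 ∈ [367.67, 432.64] ↔ index [301, 500].
301 + (402.90−367.67)·(500−301)/(432.64−367.67) = 301 + 35.23·199/64.97 ≈ 408.91, so AQI = 409.
Sub-indices: CO→67, SO₂→283, PM10→437, O₃→70, PM2.5→409. Ranked high→low: 437, 409, 283, 70, 67. Second-highest sub-index = 409.

409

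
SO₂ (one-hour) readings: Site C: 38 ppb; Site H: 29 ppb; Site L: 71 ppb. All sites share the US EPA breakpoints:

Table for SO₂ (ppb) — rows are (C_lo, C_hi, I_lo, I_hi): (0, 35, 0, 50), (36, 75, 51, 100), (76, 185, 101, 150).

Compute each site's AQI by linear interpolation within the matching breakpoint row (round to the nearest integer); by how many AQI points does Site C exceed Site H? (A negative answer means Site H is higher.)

Site C 38: bracket 36–75 → index 51–100; slope 49/39, offset 2.
AQI = 51 + 49/39·2 ≈ 53.51 ⇒ 54.
Site H 29: bracket 0–35 → index 0–50; slope 50/35, offset 29.
AQI = 0 + 50/35·29 ≈ 41.43 ⇒ 41.
Site L: 71 ∈ [36, 75] ↔ index [51, 100].
51 + (71−36)·(100−51)/(75−36) = 51 + 35·49/39 ≈ 94.97, so AQI = 95.
AQIs: Site C=54, Site H=41, Site L=95. Site C (54) − Site H (41) = 13.

13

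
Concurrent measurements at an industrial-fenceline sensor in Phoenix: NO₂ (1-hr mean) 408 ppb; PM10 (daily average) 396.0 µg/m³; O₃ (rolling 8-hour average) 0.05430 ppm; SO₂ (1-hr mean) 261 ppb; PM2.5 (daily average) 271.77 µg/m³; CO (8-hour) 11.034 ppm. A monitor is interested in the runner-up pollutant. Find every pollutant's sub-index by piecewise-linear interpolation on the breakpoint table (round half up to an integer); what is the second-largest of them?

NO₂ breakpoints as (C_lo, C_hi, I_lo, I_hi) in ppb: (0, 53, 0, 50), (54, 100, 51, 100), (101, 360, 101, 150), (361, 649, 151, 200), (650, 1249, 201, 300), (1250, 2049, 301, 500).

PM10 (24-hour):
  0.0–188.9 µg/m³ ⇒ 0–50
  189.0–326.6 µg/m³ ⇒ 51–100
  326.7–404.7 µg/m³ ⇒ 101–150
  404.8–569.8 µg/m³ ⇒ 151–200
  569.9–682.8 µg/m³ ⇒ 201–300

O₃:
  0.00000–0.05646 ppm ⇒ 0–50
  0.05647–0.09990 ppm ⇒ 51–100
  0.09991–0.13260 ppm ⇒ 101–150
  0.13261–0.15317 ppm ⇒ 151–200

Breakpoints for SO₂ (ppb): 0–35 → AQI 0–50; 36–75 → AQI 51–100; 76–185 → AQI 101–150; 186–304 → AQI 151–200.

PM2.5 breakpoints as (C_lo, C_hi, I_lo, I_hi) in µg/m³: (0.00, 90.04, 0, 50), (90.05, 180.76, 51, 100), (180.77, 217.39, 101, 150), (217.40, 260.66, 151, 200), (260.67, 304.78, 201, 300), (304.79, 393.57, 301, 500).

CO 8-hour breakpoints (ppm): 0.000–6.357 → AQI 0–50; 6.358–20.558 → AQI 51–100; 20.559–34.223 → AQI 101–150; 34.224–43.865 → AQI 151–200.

NO₂ 408: bracket 361–649 → index 151–200; slope 49/288, offset 47.
AQI = 151 + 49/288·47 ≈ 159.00 ⇒ 159.
PM10: 396.0 lies in 326.7–404.7, so I_lo=101, I_hi=150, C_lo=326.7, C_hi=404.7.
(150−101)/(404.7−326.7) × (396.0−326.7) + 101 = 49/78.0 × 69.3 + 101 ≈ 144.53 → 145.
O₃: 0.05430 lies in 0.00000–0.05646, so I_lo=0, I_hi=50, C_lo=0.00000, C_hi=0.05646.
(50−0)/(0.05646−0.00000) × (0.05430−0.00000) + 0 = 50/0.05646 × 0.05430 + 0 ≈ 48.09 → 48.
SO₂: 261 ∈ [186, 304] ↔ index [151, 200].
151 + (261−186)·(200−151)/(304−186) = 151 + 75·49/118 ≈ 182.14, so AQI = 182.
PM2.5 271.77: bracket 260.67–304.78 → index 201–300; slope 99/44.11, offset 11.10.
AQI = 201 + 99/44.11·11.10 ≈ 225.91 ⇒ 226.
CO: row 6.358–20.558 (AQI 51–100). (100−51)·(11.034−6.358)/(20.558−6.358) + 51 = 49·4.676/14.200 + 51 ≈ 67.14 → 67.
Sub-indices: NO₂→159, PM10→145, O₃→48, SO₂→182, PM2.5→226, CO→67. Ranked high→low: 226, 182, 159, 145, 67, 48. Second-highest sub-index = 182.

182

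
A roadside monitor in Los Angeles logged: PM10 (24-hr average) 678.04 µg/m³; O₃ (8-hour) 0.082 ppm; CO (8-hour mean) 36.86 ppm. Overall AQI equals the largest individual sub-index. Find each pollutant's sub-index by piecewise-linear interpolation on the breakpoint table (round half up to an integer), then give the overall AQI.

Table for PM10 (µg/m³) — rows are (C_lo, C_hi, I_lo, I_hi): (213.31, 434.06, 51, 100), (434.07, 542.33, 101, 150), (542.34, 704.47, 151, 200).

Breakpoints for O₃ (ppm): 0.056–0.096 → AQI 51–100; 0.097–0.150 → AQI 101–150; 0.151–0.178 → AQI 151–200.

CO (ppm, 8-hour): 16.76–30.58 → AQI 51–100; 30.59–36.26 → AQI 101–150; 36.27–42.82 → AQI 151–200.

192

PM10: row 542.34–704.47 (AQI 151–200). (200−151)·(678.04−542.34)/(704.47−542.34) + 151 = 49·135.70/162.13 + 151 ≈ 192.01 → 192.
O₃ 0.082: bracket 0.056–0.096 → index 51–100; slope 49/0.040, offset 0.026.
AQI = 51 + 49/0.040·0.026 ≈ 82.85 ⇒ 83.
CO: 36.86 lies in 36.27–42.82, so I_lo=151, I_hi=200, C_lo=36.27, C_hi=42.82.
(200−151)/(42.82−36.27) × (36.86−36.27) + 151 = 49/6.55 × 0.59 + 151 ≈ 155.41 → 155.
Sub-indices: PM10→192, O₃→83, CO→155. Overall AQI = max = 192; dominant pollutant is PM10.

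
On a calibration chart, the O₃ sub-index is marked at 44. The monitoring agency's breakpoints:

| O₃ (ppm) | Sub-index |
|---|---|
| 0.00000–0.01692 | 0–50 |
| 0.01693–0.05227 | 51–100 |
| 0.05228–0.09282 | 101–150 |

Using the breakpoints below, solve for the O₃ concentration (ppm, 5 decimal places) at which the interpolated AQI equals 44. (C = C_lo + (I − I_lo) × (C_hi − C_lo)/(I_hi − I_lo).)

0.01489

AQI 44 lies in the 0–50 band, which corresponds to 0.00000–0.01692 ppm.
C = 0.00000 + (44−0)×(0.01692−0.00000)/(50−0) = 0.00000 + 44×0.01692/50 ≈ 0.0148896 ppm → 0.01489 ppm to 5 dp.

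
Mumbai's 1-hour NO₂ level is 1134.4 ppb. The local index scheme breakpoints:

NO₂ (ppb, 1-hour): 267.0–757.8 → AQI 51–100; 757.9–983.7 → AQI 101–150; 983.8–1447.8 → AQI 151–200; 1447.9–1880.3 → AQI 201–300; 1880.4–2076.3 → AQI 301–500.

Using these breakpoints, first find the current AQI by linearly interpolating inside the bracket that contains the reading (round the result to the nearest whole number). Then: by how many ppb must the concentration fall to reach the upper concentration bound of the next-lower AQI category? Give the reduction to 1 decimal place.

150.7

NO₂: 1134.4 ∈ [983.8, 1447.8] ↔ index [151, 200].
151 + (1134.4−983.8)·(200−151)/(1447.8−983.8) = 151 + 150.6·49/464.0 ≈ 166.90, so AQI = 167.
Current AQI 167 is in the Unhealthy range (151–200). The next-lower category tops out at AQI 150, whose upper concentration bound is 983.7 ppb.
Reduction needed = 1134.4 − 983.7 = 150.7 ppb.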